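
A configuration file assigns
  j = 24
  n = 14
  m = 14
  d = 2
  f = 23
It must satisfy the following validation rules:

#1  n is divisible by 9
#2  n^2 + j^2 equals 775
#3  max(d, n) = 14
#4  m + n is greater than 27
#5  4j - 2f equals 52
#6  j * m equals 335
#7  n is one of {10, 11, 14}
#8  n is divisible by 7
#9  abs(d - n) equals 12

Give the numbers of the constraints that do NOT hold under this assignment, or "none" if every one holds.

#1 14 = 9*1 + 5, so 9 does not divide 14 — violated.
#2 n^2 + j^2 = 14^2 + 24^2 = 196 + 576 = 772, not 775 — violated.
#3 max(2, 14) = 14 — satisfied.
#4 m + n = 14 + 14 = 28; 28 > 27 — satisfied.
#5 4j - 2f = 4(24) - 2(23) = 50, not 52 — violated.
#6 j * m = 24 * 14 = 336, not 335 — violated.
#7 n = 14 is in {10, 11, 14} — satisfied.
#8 14 / 7 = 2, so 7 divides 14 — satisfied.
#9 abs(2 - 14) = 12 — satisfied.

The assignment fails constraints 1, 2, 5, 6.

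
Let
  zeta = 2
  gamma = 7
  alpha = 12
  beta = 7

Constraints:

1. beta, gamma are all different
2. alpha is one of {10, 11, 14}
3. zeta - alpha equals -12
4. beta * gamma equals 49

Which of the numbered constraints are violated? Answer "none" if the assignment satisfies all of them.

No — constraints 1, 2, and 3 are not satisfied.

1. beta = gamma = 7, not all different — violated.
2. alpha = 12 is not in {10, 11, 14} — violated.
3. zeta - alpha = 2 - 12 = -10, not -12 — violated.
4. beta * gamma = 7 * 7 = 49 — satisfied.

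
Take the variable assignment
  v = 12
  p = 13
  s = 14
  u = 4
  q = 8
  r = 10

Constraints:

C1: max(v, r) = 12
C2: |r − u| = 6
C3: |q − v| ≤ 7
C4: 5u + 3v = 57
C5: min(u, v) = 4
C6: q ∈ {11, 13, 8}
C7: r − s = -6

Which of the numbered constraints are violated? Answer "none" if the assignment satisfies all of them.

C1: max(12, 10) = 12 — OK.
C2: |10 − 4| = 6 — OK.
C3: |8 − 12| = 4; 4 ≤ 7 — OK.
C4: 5u + 3v = 5(4) + 3(12) = 56, not 57 — violated.
C5: min(4, 12) = 4 — OK.
C6: q = 8 is in {11, 13, 8} — OK.
C7: r − s = 10 − 14 = -4, not -6 — violated.

The assignment fails constraints 4, 7.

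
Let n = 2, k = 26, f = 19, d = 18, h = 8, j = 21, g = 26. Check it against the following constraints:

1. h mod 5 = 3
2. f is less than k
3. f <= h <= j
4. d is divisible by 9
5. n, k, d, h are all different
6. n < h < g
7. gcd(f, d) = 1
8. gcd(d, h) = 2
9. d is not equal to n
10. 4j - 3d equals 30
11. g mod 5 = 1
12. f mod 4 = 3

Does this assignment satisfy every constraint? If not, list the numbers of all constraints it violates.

Constraint 3 is violated.

1. 8 mod 5 = 3 — holds.
2. f = 19, k = 26; 19 < 26 — holds.
3. values 19, 8, 21; f = 19 is not <= h = 8 — does not hold.
4. 18 / 9 = 2, so 9 divides 18 — holds.
5. values 2, 26, 18, 8 are pairwise distinct — holds.
6. values 2 < 8 < 26 — holds.
7. gcd(19, 18) = 1 — holds.
8. gcd(18, 8) = 2 — holds.
9. d = 18, n = 2; distinct — holds.
10. 4j - 3d = 4(21) - 3(18) = 30 — holds.
11. 26 mod 5 = 1 — holds.
12. 19 mod 4 = 3 — holds.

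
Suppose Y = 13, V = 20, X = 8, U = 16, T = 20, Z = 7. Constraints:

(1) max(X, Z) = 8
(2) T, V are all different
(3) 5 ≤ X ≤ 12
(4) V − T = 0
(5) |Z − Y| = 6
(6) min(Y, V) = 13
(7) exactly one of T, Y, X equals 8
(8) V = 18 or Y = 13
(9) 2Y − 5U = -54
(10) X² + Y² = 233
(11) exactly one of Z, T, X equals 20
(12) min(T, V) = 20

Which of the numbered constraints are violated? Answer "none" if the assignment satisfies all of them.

(1) max(8, 7) = 8 — holds.
(2) T = V = 20, not all different — fails.
(3) X = 8 lies in [5, 12] — holds.
(4) V − T = 20 − 20 = 0 — holds.
(5) |7 − 13| = 6 — holds.
(6) min(13, 20) = 13 — holds.
(7) T=20, Y=13, X=8; 1 of them equals 8 — holds.
(8) V = 20 ≠ 18, but Y = 13 = 13 (second disjunct) — holds.
(9) 2Y − 5U = 2(13) − 5(16) = -54 — holds.
(10) X² + Y² = 8² + 13² = 64 + 169 = 233 — holds.
(11) Z=7, T=20, X=8; 1 of them equals 20 — holds.
(12) min(20, 20) = 20 — holds.

The assignment fails constraint 2.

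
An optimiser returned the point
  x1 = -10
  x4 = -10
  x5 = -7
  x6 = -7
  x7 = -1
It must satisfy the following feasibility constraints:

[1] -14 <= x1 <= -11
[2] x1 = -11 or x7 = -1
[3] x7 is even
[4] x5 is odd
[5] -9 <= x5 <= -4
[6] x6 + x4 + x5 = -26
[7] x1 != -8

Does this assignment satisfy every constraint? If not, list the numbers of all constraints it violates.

[1] x1 = -10 is outside [-14, -11]  FAIL
[2] x1 = -10 ≠ -11, but x7 = -1 = -1 (second disjunct)  OK
[3] x7 = -1 is odd  FAIL
[4] x5 = -7 is odd  OK
[5] x5 = -7 lies in [-9, -4]  OK
[6] x6 + x4 + x5 = -7 + (-10) + (-7) = -24, not -26  FAIL
[7] x1 = -10, and -10 ≠ -8  OK

No — constraints 1, 3, 6 are not satisfied.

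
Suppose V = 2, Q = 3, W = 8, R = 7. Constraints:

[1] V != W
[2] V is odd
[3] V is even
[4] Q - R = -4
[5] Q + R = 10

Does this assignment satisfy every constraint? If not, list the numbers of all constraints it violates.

The assignment fails constraint 2.

[1] V = 2, W = 8; distinct  ✓
[2] V = 2 is even  ✗
[3] V = 2 is even  ✓
[4] Q - R = 3 - 7 = -4  ✓
[5] Q + R = 3 + 7 = 10  ✓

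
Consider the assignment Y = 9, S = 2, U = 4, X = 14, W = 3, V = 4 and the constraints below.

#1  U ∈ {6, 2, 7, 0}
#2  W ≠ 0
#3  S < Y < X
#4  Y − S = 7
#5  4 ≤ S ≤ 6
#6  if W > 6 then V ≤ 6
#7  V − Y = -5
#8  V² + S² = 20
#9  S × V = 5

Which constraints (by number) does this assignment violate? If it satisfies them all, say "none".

#1 U = 4 is not in {6, 2, 7, 0} — violated.
#2 W = 3, and 3 ≠ 0 — satisfied.
#3 values 2 < 9 < 14 — satisfied.
#4 Y − S = 9 − 2 = 7 — satisfied.
#5 S = 2 is outside [4, 6] — violated.
#6 W = 3, not > 6; antecedent false, conditional vacuously true — satisfied.
#7 V − Y = 4 − 9 = -5 — satisfied.
#8 V² + S² = 4² + 2² = 16 + 4 = 20 — satisfied.
#9 S × V = 2 × 4 = 8, not 5 — violated.

Constraints 1, 5, 9 do not hold.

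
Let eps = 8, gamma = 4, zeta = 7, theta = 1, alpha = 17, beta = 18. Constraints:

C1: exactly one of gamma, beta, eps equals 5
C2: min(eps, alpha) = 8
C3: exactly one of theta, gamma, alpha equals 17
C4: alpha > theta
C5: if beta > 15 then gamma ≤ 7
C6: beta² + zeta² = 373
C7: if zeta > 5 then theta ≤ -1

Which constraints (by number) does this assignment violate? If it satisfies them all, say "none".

Violated: 1 and 7.

C1: gamma=4, beta=18, eps=8; 0 of them equal 5, not exactly one  fails
C2: min(8, 17) = 8  holds
C3: theta=1, gamma=4, alpha=17; 1 of them equals 17  holds
C4: alpha = 17, theta = 1; 17 > 1  holds
C5: beta = 18 > 15, so we need gamma ≤ 7; gamma = 4 ≤ 7  holds
C6: beta² + zeta² = 18² + 7² = 324 + 49 = 373  holds
C7: zeta = 7 > 5, so we need theta ≤ -1; but theta = 1 > -1  fails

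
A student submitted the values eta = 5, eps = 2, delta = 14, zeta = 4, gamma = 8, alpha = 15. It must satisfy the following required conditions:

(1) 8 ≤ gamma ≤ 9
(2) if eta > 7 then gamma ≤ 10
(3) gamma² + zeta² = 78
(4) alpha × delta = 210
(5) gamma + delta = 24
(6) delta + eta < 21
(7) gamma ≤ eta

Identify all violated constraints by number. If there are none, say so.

Constraints 3, 5, and 7 do not hold.

(1) gamma = 8 lies in [8, 9]  ✓
(2) eta = 5, not > 7; antecedent false, conditional vacuously true  ✓
(3) gamma² + zeta² = 8² + 4² = 64 + 16 = 80, not 78  ✗
(4) alpha × delta = 15 × 14 = 210  ✓
(5) gamma + delta = 8 + 14 = 22, not 24  ✗
(6) delta + eta = 14 + 5 = 19; 19 < 21  ✓
(7) gamma = 8, eta = 5; 8 > 5 (want ≤)  ✗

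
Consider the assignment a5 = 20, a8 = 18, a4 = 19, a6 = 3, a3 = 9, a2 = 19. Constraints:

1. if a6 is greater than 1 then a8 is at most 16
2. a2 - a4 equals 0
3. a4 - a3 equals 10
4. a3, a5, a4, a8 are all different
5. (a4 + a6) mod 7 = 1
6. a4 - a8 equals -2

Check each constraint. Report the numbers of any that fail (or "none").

Constraints 1 and 6 are violated.

1. a6 = 3 > 1, so we need a8 ≤ 16; but a8 = 18 > 16 — does not hold.
2. a2 - a4 = 19 - 19 = 0 — holds.
3. a4 - a3 = 19 - 9 = 10 — holds.
4. values 9, 20, 19, 18 are pairwise distinct — holds.
5. a4 + a6 = 22; 22 mod 7 = 1 — holds.
6. a4 - a8 = 19 - 18 = 1, not -2 — does not hold.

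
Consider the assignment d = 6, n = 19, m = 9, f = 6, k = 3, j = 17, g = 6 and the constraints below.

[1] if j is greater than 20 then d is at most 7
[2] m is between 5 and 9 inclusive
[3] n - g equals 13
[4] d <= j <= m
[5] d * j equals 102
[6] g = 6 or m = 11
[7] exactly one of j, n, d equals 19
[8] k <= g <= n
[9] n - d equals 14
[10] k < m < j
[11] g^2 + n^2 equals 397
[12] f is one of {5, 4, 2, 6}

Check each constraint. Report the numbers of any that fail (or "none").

[1] j = 17, not > 20; antecedent false, conditional vacuously true  ✔
[2] m = 9 lies in [5, 9]  ✔
[3] n - g = 19 - 6 = 13  ✔
[4] values 6, 17, 9; j = 17 is not <= m = 9  ✘
[5] d * j = 6 * 17 = 102  ✔
[6] g = 6 = 6 (first disjunct)  ✔
[7] j=17, n=19, d=6; 1 of them equals 19  ✔
[8] values 3 <= 6 <= 19  ✔
[9] n - d = 19 - 6 = 13, not 14  ✘
[10] values 3 < 9 < 17  ✔
[11] g^2 + n^2 = 6^2 + 19^2 = 36 + 361 = 397  ✔
[12] f = 6 is in {5, 4, 2, 6}  ✔

Violated: 4 and 9.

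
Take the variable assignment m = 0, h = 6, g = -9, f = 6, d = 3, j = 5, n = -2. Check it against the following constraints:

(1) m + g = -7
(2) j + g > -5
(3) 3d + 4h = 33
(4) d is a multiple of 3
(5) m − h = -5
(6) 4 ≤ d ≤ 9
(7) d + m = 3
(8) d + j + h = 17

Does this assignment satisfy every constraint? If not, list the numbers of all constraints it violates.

Violated: 1, 5, 6, and 8.

(1) m + g = 0 + (-9) = -9, not -7 — does not hold.
(2) j + g = 5 + (-9) = -4; -4 > -5 — holds.
(3) 3d + 4h = 3(3) + 4(6) = 33 — holds.
(4) 3 / 3 = 1, so 3 divides 3 — holds.
(5) m − h = 0 − 6 = -6, not -5 — does not hold.
(6) d = 3 is outside [4, 9] — does not hold.
(7) d + m = 3 + 0 = 3 — holds.
(8) d + j + h = 3 + 5 + 6 = 14, not 17 — does not hold.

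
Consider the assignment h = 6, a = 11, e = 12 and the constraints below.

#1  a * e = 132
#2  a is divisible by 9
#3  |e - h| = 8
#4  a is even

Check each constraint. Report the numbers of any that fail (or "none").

Violated: 2, 3, 4.

#1 a * e = 11 * 12 = 132 — satisfied.
#2 11 = 9*1 + 2, so 9 does not divide 11 — violated.
#3 |12 - 6| = 6, not 8 — violated.
#4 a = 11 is odd — violated.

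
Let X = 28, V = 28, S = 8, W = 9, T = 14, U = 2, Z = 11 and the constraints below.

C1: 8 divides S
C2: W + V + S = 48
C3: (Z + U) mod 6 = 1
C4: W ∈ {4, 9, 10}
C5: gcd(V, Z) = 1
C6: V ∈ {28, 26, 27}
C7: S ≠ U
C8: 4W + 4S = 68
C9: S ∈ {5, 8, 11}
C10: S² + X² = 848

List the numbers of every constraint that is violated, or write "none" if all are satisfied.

C1: 8 / 8 = 1, so 8 divides 8  yes
C2: W + V + S = 9 + 28 + 8 = 45, not 48  no
C3: Z + U = 13; 13 mod 6 = 1  yes
C4: W = 9 is in {4, 9, 10}  yes
C5: gcd(28, 11) = 1  yes
C6: V = 28 is in {28, 26, 27}  yes
C7: S = 8, U = 2; distinct  yes
C8: 4W + 4S = 4(9) + 4(8) = 68  yes
C9: S = 8 is in {5, 8, 11}  yes
C10: S² + X² = 8² + 28² = 64 + 784 = 848  yes

Constraint 2 is violated.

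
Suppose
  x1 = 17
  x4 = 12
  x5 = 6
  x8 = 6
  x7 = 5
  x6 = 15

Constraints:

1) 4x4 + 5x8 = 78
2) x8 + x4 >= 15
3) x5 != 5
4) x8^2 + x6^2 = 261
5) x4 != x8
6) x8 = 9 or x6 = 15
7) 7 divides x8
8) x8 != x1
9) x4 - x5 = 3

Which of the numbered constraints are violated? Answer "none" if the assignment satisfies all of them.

The assignment fails constraints 7, 9.

1) 4x4 + 5x8 = 4(12) + 5(6) = 78 — holds.
2) x8 + x4 = 6 + 12 = 18; 18 ≥ 15 — holds.
3) x5 = 6, and 6 ≠ 5 — holds.
4) x8^2 + x6^2 = 6^2 + 15^2 = 36 + 225 = 261 — holds.
5) x4 = 12, x8 = 6; distinct — holds.
6) x8 = 6 ≠ 9, but x6 = 15 = 15 (second disjunct) — holds.
7) 6 = 7*0 + 6, so 7 does not divide 6 — does not hold.
8) x8 = 6, x1 = 17; distinct — holds.
9) x4 - x5 = 12 - 6 = 6, not 3 — does not hold.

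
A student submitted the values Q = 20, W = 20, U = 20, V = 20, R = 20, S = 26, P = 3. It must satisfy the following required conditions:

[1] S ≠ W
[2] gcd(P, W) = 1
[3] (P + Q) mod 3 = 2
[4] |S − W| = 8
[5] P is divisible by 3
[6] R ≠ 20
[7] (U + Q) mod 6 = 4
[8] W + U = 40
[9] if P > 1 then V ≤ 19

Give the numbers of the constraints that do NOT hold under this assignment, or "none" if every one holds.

[1] S = 26, W = 20; distinct — holds.
[2] gcd(3, 20) = 1 — holds.
[3] P + Q = 23; 23 mod 3 = 2 — holds.
[4] |26 − 20| = 6, not 8 — fails.
[5] 3 / 3 = 1, so 3 divides 3 — holds.
[6] R = 20, but 20 is required to differ — fails.
[7] U + Q = 40; 40 mod 6 = 4 — holds.
[8] W + U = 20 + 20 = 40 — holds.
[9] P = 3 > 1, so we need V ≤ 19; but V = 20 > 19 — fails.

Constraints 4, 6, and 9 do not hold.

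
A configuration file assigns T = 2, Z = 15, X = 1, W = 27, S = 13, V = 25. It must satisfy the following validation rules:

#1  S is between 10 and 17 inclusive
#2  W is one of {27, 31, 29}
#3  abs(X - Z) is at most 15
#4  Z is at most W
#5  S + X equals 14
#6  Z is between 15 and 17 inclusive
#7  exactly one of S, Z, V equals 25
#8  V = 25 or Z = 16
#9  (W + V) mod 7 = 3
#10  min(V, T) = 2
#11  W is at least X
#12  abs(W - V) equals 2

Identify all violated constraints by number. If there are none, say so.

#1 S = 13 lies in [10, 17] — OK.
#2 W = 27 is in {27, 31, 29} — OK.
#3 abs(1 - 15) = 14; 14 ≤ 15 — OK.
#4 Z = 15, W = 27; 15 ≤ 27 — OK.
#5 S + X = 13 + 1 = 14 — OK.
#6 Z = 15 lies in [15, 17] — OK.
#7 S=13, Z=15, V=25; 1 of them equals 25 — OK.
#8 V = 25 = 25 (first disjunct) — OK.
#9 W + V = 52; 52 mod 7 = 3 — OK.
#10 min(25, 2) = 2 — OK.
#11 W = 27, X = 1; 27 ≥ 1 — OK.
#12 abs(27 - 25) = 2 — OK.

The assignment satisfies every constraint.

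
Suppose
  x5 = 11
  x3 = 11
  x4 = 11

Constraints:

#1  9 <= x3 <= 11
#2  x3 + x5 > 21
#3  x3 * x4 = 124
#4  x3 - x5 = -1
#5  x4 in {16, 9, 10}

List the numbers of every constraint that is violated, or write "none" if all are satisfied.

Violated: 3, 4, 5.

#1 x3 = 11 lies in [9, 11]  ✓
#2 x3 + x5 = 11 + 11 = 22; 22 > 21  ✓
#3 x3 * x4 = 11 * 11 = 121, not 124  ✗
#4 x3 - x5 = 11 - 11 = 0, not -1  ✗
#5 x4 = 11 is not in {16, 9, 10}  ✗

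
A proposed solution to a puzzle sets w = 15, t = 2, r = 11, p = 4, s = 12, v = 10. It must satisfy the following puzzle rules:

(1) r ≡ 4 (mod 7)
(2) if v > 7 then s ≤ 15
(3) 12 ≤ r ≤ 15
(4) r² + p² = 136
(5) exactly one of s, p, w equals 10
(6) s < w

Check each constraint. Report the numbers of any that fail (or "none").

Violated: 3, 4, 5.

(1) 11 mod 7 = 4  ✔
(2) v = 10 > 7, so we need s ≤ 15; s = 12 ≤ 15  ✔
(3) r = 11 is outside [12, 15]  ✘
(4) r² + p² = 11² + 4² = 121 + 16 = 137, not 136  ✘
(5) s=12, p=4, w=15; 0 of them equal 10, not exactly one  ✘
(6) s = 12, w = 15; 12 < 15  ✔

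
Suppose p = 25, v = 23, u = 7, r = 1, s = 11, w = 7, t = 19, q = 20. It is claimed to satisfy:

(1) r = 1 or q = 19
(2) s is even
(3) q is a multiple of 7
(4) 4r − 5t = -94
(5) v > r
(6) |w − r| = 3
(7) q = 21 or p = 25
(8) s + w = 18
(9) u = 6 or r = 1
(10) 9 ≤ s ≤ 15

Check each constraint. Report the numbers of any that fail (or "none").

Violated: 2, 3, 4, and 6.

(1) r = 1 = 1 (first disjunct) — holds.
(2) s = 11 is odd — does not hold.
(3) 20 = 7×2 + 6, so 7 does not divide 20 — does not hold.
(4) 4r − 5t = 4(1) − 5(19) = -91, not -94 — does not hold.
(5) v = 23, r = 1; 23 > 1 — holds.
(6) |7 − 1| = 6, not 3 — does not hold.
(7) q = 20 ≠ 21, but p = 25 = 25 (second disjunct) — holds.
(8) s + w = 11 + 7 = 18 — holds.
(9) u = 7 ≠ 6, but r = 1 = 1 (second disjunct) — holds.
(10) s = 11 lies in [9, 15] — holds.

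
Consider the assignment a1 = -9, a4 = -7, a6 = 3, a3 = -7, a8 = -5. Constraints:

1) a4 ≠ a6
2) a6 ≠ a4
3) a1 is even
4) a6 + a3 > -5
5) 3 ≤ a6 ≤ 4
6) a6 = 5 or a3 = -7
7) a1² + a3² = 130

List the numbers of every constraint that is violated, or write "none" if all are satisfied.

The assignment fails constraint 3.

1) a4 = -7, a6 = 3; distinct — satisfied.
2) a6 = 3, a4 = -7; distinct — satisfied.
3) a1 = -9 is odd — violated.
4) a6 + a3 = 3 + (-7) = -4; -4 > -5 — satisfied.
5) a6 = 3 lies in [3, 4] — satisfied.
6) a6 = 3 ≠ 5, but a3 = -7 = -7 (second disjunct) — satisfied.
7) a1² + a3² = (-9)² + (-7)² = 81 + 49 = 130 — satisfied.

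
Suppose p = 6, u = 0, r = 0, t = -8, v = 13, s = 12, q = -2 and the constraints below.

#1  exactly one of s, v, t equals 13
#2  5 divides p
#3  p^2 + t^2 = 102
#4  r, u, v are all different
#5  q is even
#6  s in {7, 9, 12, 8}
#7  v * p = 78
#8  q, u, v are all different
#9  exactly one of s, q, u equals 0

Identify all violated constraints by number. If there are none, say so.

No — constraints 2, 3, and 4 are not satisfied.

#1 s=12, v=13, t=-8; 1 of them equals 13  OK
#2 6 = 5*1 + 1, so 5 does not divide 6  FAIL
#3 p^2 + t^2 = 6^2 + (-8)^2 = 36 + 64 = 100, not 102  FAIL
#4 r = u = 0, not all different  FAIL
#5 q = -2 is even  OK
#6 s = 12 is in {7, 9, 12, 8}  OK
#7 v * p = 13 * 6 = 78  OK
#8 values -2, 0, 13 are pairwise distinct  OK
#9 s=12, q=-2, u=0; 1 of them equals 0  OK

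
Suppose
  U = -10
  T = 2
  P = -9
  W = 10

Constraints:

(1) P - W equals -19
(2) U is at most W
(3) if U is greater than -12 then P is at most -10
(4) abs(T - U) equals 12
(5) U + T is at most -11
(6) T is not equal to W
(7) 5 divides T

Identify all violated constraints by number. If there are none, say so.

No — constraints 3, 5, and 7 are not satisfied.

(1) P - W = -9 - 10 = -19 — holds.
(2) U = -10, W = 10; -10 ≤ 10 — holds.
(3) U = -10 > -12, so we need P ≤ -10; but P = -9 > -10 — fails.
(4) abs(2 - (-10)) = 12 — holds.
(5) U + T = -10 + 2 = -8; -8 > -11, bound -11 not met — fails.
(6) T = 2, W = 10; distinct — holds.
(7) 2 = 5*0 + 2, so 5 does not divide 2 — fails.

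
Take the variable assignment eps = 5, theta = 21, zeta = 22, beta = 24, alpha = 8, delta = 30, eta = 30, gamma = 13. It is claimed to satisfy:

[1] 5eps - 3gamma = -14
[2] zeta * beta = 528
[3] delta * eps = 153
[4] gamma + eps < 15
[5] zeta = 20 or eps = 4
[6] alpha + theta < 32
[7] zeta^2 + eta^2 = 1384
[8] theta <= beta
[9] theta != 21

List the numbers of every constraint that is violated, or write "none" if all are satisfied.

The assignment fails constraints 3, 4, 5, 9.

[1] 5eps - 3gamma = 5(5) - 3(13) = -14 — OK.
[2] zeta * beta = 22 * 24 = 528 — OK.
[3] delta * eps = 30 * 5 = 150, not 153 — violated.
[4] gamma + eps = 13 + 5 = 18; 18 ≥ 15, bound 15 not met — violated.
[5] zeta = 22 ≠ 20 and eps = 5 ≠ 4; both disjuncts false — violated.
[6] alpha + theta = 8 + 21 = 29; 29 < 32 — OK.
[7] zeta^2 + eta^2 = 22^2 + 30^2 = 484 + 900 = 1384 — OK.
[8] theta = 21, beta = 24; 21 ≤ 24 — OK.
[9] theta = 21, but 21 is required to differ — violated.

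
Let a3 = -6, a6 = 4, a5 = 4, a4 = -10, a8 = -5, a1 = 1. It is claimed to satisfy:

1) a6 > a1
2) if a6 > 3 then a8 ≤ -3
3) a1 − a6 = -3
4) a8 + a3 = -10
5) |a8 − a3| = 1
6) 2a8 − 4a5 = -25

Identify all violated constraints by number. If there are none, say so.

1) a6 = 4, a1 = 1; 4 > 1 — OK.
2) a6 = 4 > 3, so we need a8 ≤ -3; a8 = -5 ≤ -3 — OK.
3) a1 − a6 = 1 − 4 = -3 — OK.
4) a8 + a3 = -5 + (-6) = -11, not -10 — violated.
5) |-5 − (-6)| = 1 — OK.
6) 2a8 − 4a5 = 2(-5) − 4(4) = -26, not -25 — violated.

The assignment fails constraints 4 and 6.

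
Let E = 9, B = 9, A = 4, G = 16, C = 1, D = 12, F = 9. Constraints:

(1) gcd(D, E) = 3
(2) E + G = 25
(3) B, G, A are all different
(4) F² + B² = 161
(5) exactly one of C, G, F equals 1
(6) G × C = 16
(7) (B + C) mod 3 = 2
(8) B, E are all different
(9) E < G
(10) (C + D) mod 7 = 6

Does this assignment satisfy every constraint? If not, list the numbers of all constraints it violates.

Constraints 4, 7, and 8 do not hold.

(1) gcd(12, 9) = 3  OK
(2) E + G = 9 + 16 = 25  OK
(3) values 9, 16, 4 are pairwise distinct  OK
(4) F² + B² = 9² + 9² = 81 + 81 = 162, not 161  FAIL
(5) C=1, G=16, F=9; 1 of them equals 1  OK
(6) G × C = 16 × 1 = 16  OK
(7) B + C = 10; 10 mod 3 = 1, not 2  FAIL
(8) B = E = 9, not all different  FAIL
(9) E = 9, G = 16; 9 < 16  OK
(10) C + D = 13; 13 mod 7 = 6  OK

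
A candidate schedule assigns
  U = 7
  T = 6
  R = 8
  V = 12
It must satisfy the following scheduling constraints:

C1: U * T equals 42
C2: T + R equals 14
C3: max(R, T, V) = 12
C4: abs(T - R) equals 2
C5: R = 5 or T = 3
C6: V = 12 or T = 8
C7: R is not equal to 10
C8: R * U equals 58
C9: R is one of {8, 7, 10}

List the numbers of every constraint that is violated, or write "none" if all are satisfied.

The assignment fails constraints 5 and 8.

C1: U * T = 7 * 6 = 42  ✔
C2: T + R = 6 + 8 = 14  ✔
C3: max(8, 6, 12) = 12  ✔
C4: abs(6 - 8) = 2  ✔
C5: R = 8 ≠ 5 and T = 6 ≠ 3; both disjuncts false  ✘
C6: V = 12 = 12 (first disjunct)  ✔
C7: R = 8, and 8 ≠ 10  ✔
C8: R * U = 8 * 7 = 56, not 58  ✘
C9: R = 8 is in {8, 7, 10}  ✔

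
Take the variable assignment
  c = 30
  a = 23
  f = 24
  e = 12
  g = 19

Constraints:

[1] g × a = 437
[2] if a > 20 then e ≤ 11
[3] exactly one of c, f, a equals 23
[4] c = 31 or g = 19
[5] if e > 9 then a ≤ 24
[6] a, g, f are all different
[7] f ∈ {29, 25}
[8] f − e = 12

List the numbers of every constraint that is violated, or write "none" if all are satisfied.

[1] g × a = 19 × 23 = 437 — satisfied.
[2] a = 23 > 20, so we need e ≤ 11; but e = 12 > 11 — violated.
[3] c=30, f=24, a=23; 1 of them equals 23 — satisfied.
[4] c = 30 ≠ 31, but g = 19 = 19 (second disjunct) — satisfied.
[5] e = 12 > 9, so we need a ≤ 24; a = 23 ≤ 24 — satisfied.
[6] values 23, 19, 24 are pairwise distinct — satisfied.
[7] f = 24 is not in {29, 25} — violated.
[8] f − e = 24 − 12 = 12 — satisfied.

Violated: 2 and 7.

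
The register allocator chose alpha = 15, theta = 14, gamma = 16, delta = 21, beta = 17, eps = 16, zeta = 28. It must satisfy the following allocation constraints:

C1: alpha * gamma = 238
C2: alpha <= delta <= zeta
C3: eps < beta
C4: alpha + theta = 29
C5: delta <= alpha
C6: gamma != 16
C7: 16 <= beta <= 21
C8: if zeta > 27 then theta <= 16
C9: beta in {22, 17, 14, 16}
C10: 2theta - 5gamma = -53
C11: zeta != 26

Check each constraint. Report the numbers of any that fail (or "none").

Violated: 1, 5, 6, 10.

C1: alpha * gamma = 15 * 16 = 240, not 238  no
C2: values 15 <= 21 <= 28  yes
C3: eps = 16, beta = 17; 16 < 17  yes
C4: alpha + theta = 15 + 14 = 29  yes
C5: delta = 21, alpha = 15; 21 > 15 (want ≤)  no
C6: gamma = 16, but 16 is required to differ  no
C7: beta = 17 lies in [16, 21]  yes
C8: zeta = 28 > 27, so we need theta ≤ 16; theta = 14 ≤ 16  yes
C9: beta = 17 is in {22, 17, 14, 16}  yes
C10: 2theta - 5gamma = 2(14) - 5(16) = -52, not -53  no
C11: zeta = 28, and 28 ≠ 26  yes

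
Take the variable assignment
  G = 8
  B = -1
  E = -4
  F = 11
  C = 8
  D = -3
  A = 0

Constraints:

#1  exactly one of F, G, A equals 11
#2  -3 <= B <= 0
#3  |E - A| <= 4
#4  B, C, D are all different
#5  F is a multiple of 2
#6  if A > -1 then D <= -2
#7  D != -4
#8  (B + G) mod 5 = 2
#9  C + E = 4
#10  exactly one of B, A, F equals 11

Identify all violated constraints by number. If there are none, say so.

Constraint 5 is violated.

#1 F=11, G=8, A=0; 1 of them equals 11 — OK.
#2 B = -1 lies in [-3, 0] — OK.
#3 |-4 - 0| = 4; 4 ≤ 4 — OK.
#4 values -1, 8, -3 are pairwise distinct — OK.
#5 11 = 2*5 + 1, so 2 does not divide 11 — violated.
#6 A = 0 > -1, so we need D ≤ -2; D = -3 ≤ -2 — OK.
#7 D = -3, and -3 ≠ -4 — OK.
#8 B + G = 7; 7 mod 5 = 2 — OK.
#9 C + E = 8 + (-4) = 4 — OK.
#10 B=-1, A=0, F=11; 1 of them equals 11 — OK.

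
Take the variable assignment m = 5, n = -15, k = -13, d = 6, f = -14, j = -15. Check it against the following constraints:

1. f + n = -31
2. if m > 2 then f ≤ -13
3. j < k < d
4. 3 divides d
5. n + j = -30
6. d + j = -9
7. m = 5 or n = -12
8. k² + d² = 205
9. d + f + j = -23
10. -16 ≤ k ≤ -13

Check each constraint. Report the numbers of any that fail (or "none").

1. f + n = -14 + (-15) = -29, not -31  false
2. m = 5 > 2, so we need f ≤ -13; f = -14 ≤ -13  true
3. values -15 < -13 < 6  true
4. 6 / 3 = 2, so 3 divides 6  true
5. n + j = -15 + (-15) = -30  true
6. d + j = 6 + (-15) = -9  true
7. m = 5 = 5 (first disjunct)  true
8. k² + d² = (-13)² + 6² = 169 + 36 = 205  true
9. d + f + j = 6 + (-14) + (-15) = -23  true
10. k = -13 lies in [-16, -13]  true

Constraint 1 is violated.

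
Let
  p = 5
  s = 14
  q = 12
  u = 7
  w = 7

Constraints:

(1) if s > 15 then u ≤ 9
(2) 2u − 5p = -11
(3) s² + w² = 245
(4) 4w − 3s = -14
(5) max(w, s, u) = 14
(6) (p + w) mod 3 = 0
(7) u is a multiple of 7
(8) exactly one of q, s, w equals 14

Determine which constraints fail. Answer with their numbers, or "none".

All constraints are satisfied.

(1) s = 14, not > 15; antecedent false, conditional vacuously true — holds.
(2) 2u − 5p = 2(7) − 5(5) = -11 — holds.
(3) s² + w² = 14² + 7² = 196 + 49 = 245 — holds.
(4) 4w − 3s = 4(7) − 3(14) = -14 — holds.
(5) max(7, 14, 7) = 14 — holds.
(6) p + w = 12; 12 mod 3 = 0 — holds.
(7) 7 / 7 = 1, so 7 divides 7 — holds.
(8) q=12, s=14, w=7; 1 of them equals 14 — holds.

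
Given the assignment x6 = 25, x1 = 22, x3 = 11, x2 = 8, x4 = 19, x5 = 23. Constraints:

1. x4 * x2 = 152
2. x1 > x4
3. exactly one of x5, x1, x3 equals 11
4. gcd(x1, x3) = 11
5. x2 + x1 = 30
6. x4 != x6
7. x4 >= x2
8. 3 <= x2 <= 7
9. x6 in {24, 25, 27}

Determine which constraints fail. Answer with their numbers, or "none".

1. x4 * x2 = 19 * 8 = 152 — OK.
2. x1 = 22, x4 = 19; 22 > 19 — OK.
3. x5=23, x1=22, x3=11; 1 of them equals 11 — OK.
4. gcd(22, 11) = 11 — OK.
5. x2 + x1 = 8 + 22 = 30 — OK.
6. x4 = 19, x6 = 25; distinct — OK.
7. x4 = 19, x2 = 8; 19 ≥ 8 — OK.
8. x2 = 8 is outside [3, 7] — violated.
9. x6 = 25 is in {24, 25, 27} — OK.

Violated: 8.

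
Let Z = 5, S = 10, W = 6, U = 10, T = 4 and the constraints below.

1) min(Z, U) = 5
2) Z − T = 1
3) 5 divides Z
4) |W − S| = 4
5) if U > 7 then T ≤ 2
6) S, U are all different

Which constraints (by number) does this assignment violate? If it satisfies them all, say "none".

The assignment fails constraints 5 and 6.

1) min(5, 10) = 5 — holds.
2) Z − T = 5 − 4 = 1 — holds.
3) 5 / 5 = 1, so 5 divides 5 — holds.
4) |6 − 10| = 4 — holds.
5) U = 10 > 7, so we need T ≤ 2; but T = 4 > 2 — does not hold.
6) S = U = 10, not all different — does not hold.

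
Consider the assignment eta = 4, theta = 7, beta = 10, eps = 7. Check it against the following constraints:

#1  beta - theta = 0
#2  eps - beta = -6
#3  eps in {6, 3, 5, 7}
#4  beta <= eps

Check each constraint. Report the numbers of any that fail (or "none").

No — constraints 1, 2, 4 are not satisfied.

#1 beta - theta = 10 - 7 = 3, not 0 — violated.
#2 eps - beta = 7 - 10 = -3, not -6 — violated.
#3 eps = 7 is in {6, 3, 5, 7} — OK.
#4 beta = 10, eps = 7; 10 > 7 (want ≤) — violated.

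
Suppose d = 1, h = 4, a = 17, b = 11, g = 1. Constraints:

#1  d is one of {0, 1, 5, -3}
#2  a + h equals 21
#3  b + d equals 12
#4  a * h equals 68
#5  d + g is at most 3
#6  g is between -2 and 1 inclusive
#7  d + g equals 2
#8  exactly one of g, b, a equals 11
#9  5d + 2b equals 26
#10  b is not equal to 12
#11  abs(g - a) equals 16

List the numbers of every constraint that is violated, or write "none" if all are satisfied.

#1 d = 1 is in {0, 1, 5, -3} — OK.
#2 a + h = 17 + 4 = 21 — OK.
#3 b + d = 11 + 1 = 12 — OK.
#4 a * h = 17 * 4 = 68 — OK.
#5 d + g = 1 + 1 = 2; 2 ≤ 3 — OK.
#6 g = 1 lies in [-2, 1] — OK.
#7 d + g = 1 + 1 = 2 — OK.
#8 g=1, b=11, a=17; 1 of them equals 11 — OK.
#9 5d + 2b = 5(1) + 2(11) = 27, not 26 — violated.
#10 b = 11, and 11 ≠ 12 — OK.
#11 abs(1 - 17) = 16 — OK.

Constraint 9 does not hold.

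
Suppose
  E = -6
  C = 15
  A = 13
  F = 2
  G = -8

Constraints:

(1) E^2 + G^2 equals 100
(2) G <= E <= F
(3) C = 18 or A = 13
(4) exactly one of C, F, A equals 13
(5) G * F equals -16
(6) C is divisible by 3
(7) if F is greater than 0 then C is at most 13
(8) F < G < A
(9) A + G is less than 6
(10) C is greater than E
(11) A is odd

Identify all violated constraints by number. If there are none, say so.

Constraints 7, 8 do not hold.

(1) E^2 + G^2 = (-6)^2 + (-8)^2 = 36 + 64 = 100 — OK.
(2) values -8 <= -6 <= 2 — OK.
(3) C = 15 ≠ 18, but A = 13 = 13 (second disjunct) — OK.
(4) C=15, F=2, A=13; 1 of them equals 13 — OK.
(5) G * F = -8 * 2 = -16 — OK.
(6) 15 / 3 = 5, so 3 divides 15 — OK.
(7) F = 2 > 0, so we need C ≤ 13; but C = 15 > 13 — violated.
(8) values 2, -8, 13; F = 2 is not < G = -8 — violated.
(9) A + G = 13 + (-8) = 5; 5 < 6 — OK.
(10) C = 15, E = -6; 15 > -6 — OK.
(11) A = 13 is odd — OK.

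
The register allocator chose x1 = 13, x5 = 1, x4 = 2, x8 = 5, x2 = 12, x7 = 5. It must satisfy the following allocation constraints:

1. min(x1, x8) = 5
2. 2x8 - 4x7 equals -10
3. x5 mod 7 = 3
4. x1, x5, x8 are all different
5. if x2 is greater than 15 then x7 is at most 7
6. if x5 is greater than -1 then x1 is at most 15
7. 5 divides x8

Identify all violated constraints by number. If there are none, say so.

1. min(13, 5) = 5 — holds.
2. 2x8 - 4x7 = 2(5) - 4(5) = -10 — holds.
3. 1 mod 7 = 1, not 3 — does not hold.
4. values 13, 1, 5 are pairwise distinct — holds.
5. x2 = 12, not > 15; antecedent false, conditional vacuously true — holds.
6. x5 = 1 > -1, so we need x1 ≤ 15; x1 = 13 ≤ 15 — holds.
7. 5 / 5 = 1, so 5 divides 5 — holds.

Constraint 3 is violated.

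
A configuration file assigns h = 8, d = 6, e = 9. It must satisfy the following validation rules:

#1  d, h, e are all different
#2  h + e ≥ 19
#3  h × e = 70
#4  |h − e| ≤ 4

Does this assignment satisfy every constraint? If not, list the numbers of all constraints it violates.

Constraints 2, 3 are violated.

#1 values 6, 8, 9 are pairwise distinct  OK
#2 h + e = 8 + 9 = 17; 17 < 19, bound 19 not met  FAIL
#3 h × e = 8 × 9 = 72, not 70  FAIL
#4 |8 − 9| = 1; 1 ≤ 4  OK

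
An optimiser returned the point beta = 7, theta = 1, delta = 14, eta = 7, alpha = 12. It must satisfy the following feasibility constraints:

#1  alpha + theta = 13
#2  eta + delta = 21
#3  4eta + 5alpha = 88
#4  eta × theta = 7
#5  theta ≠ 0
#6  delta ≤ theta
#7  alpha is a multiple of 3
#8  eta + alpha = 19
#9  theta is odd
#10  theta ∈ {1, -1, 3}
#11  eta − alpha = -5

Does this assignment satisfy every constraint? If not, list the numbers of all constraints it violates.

Constraint 6 is violated.

#1 alpha + theta = 12 + 1 = 13 — OK.
#2 eta + delta = 7 + 14 = 21 — OK.
#3 4eta + 5alpha = 4(7) + 5(12) = 88 — OK.
#4 eta × theta = 7 × 1 = 7 — OK.
#5 theta = 1, and 1 ≠ 0 — OK.
#6 delta = 14, theta = 1; 14 > 1 (want ≤) — violated.
#7 12 / 3 = 4, so 3 divides 12 — OK.
#8 eta + alpha = 7 + 12 = 19 — OK.
#9 theta = 1 is odd — OK.
#10 theta = 1 is in {1, -1, 3} — OK.
#11 eta − alpha = 7 − 12 = -5 — OK.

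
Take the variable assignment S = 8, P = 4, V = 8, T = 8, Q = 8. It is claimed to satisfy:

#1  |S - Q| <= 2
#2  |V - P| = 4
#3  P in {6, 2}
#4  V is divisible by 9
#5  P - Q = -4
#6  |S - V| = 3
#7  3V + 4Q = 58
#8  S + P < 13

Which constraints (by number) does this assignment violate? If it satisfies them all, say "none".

#1 |8 - 8| = 0; 0 ≤ 2  ✔
#2 |8 - 4| = 4  ✔
#3 P = 4 is not in {6, 2}  ✘
#4 8 = 9*0 + 8, so 9 does not divide 8  ✘
#5 P - Q = 4 - 8 = -4  ✔
#6 |8 - 8| = 0, not 3  ✘
#7 3V + 4Q = 3(8) + 4(8) = 56, not 58  ✘
#8 S + P = 8 + 4 = 12; 12 < 13  ✔

Violated: 3, 4, 6, and 7.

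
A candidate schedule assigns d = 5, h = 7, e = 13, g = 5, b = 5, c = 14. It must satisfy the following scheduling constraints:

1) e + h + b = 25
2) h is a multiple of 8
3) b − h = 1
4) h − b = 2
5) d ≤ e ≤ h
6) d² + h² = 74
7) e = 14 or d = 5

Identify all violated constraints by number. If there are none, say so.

Constraints 2, 3, 5 do not hold.

1) e + h + b = 13 + 7 + 5 = 25  OK
2) 7 = 8×0 + 7, so 8 does not divide 7  FAIL
3) b − h = 5 − 7 = -2, not 1  FAIL
4) h − b = 7 − 5 = 2  OK
5) values 5, 13, 7; e = 13 is not ≤ h = 7  FAIL
6) d² + h² = 5² + 7² = 25 + 49 = 74  OK
7) e = 13 ≠ 14, but d = 5 = 5 (second disjunct)  OK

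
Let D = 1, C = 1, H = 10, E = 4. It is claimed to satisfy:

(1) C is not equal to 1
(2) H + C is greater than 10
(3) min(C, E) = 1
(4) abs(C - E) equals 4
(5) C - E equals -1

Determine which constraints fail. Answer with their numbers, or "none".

(1) C = 1, but 1 is required to differ — violated.
(2) H + C = 10 + 1 = 11; 11 > 10 — OK.
(3) min(1, 4) = 1 — OK.
(4) abs(1 - 4) = 3, not 4 — violated.
(5) C - E = 1 - 4 = -3, not -1 — violated.

Violated: 1, 4, and 5.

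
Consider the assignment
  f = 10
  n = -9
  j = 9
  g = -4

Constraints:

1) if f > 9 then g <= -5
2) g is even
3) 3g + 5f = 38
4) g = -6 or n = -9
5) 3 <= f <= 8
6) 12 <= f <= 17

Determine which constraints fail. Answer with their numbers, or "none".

Violated: 1, 5, 6.

1) f = 10 > 9, so we need g ≤ -5; but g = -4 > -5  ✘
2) g = -4 is even  ✔
3) 3g + 5f = 3(-4) + 5(10) = 38  ✔
4) g = -4 ≠ -6, but n = -9 = -9 (second disjunct)  ✔
5) f = 10 is outside [3, 8]  ✘
6) f = 10 is outside [12, 17]  ✘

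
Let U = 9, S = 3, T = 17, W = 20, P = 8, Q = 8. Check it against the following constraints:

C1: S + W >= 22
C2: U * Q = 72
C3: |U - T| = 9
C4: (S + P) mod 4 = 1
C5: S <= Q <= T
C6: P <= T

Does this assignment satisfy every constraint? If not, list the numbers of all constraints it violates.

The assignment fails constraints 3 and 4.

C1: S + W = 3 + 20 = 23; 23 ≥ 22  holds
C2: U * Q = 9 * 8 = 72  holds
C3: |9 - 17| = 8, not 9  fails
C4: S + P = 11; 11 mod 4 = 3, not 1  fails
C5: values 3 <= 8 <= 17  holds
C6: P = 8, T = 17; 8 ≤ 17  holds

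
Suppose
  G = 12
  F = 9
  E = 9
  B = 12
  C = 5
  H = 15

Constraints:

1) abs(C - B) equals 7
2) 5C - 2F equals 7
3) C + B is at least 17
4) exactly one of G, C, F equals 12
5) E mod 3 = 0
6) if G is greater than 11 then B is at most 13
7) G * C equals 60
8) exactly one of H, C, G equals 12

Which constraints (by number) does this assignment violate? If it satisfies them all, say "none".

1) abs(5 - 12) = 7  ✔
2) 5C - 2F = 5(5) - 2(9) = 7  ✔
3) C + B = 5 + 12 = 17; 17 ≥ 17  ✔
4) G=12, C=5, F=9; 1 of them equals 12  ✔
5) 9 mod 3 = 0  ✔
6) G = 12 > 11, so we need B ≤ 13; B = 12 ≤ 13  ✔
7) G * C = 12 * 5 = 60  ✔
8) H=15, C=5, G=12; 1 of them equals 12  ✔

Yes — all constraints hold.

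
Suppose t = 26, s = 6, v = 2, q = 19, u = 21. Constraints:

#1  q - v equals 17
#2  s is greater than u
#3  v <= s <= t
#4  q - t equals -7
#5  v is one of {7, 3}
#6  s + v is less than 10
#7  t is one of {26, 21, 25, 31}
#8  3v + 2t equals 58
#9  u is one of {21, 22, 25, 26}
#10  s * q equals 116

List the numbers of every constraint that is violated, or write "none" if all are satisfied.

No — constraints 2, 5, and 10 are not satisfied.

#1 q - v = 19 - 2 = 17 — OK.
#2 s = 6, u = 21; 6 ≤ 21 (want >) — violated.
#3 values 2 <= 6 <= 26 — OK.
#4 q - t = 19 - 26 = -7 — OK.
#5 v = 2 is not in {7, 3} — violated.
#6 s + v = 6 + 2 = 8; 8 < 10 — OK.
#7 t = 26 is in {26, 21, 25, 31} — OK.
#8 3v + 2t = 3(2) + 2(26) = 58 — OK.
#9 u = 21 is in {21, 22, 25, 26} — OK.
#10 s * q = 6 * 19 = 114, not 116 — violated.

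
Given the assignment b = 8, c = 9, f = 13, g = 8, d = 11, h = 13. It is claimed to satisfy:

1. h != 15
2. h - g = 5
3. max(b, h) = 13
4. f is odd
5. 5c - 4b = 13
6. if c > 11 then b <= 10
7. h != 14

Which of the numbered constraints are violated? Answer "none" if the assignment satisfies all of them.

No violations.

1. h = 13, and 13 ≠ 15 — OK.
2. h - g = 13 - 8 = 5 — OK.
3. max(8, 13) = 13 — OK.
4. f = 13 is odd — OK.
5. 5c - 4b = 5(9) - 4(8) = 13 — OK.
6. c = 9, not > 11; antecedent false, conditional vacuously true — OK.
7. h = 13, and 13 ≠ 14 — OK.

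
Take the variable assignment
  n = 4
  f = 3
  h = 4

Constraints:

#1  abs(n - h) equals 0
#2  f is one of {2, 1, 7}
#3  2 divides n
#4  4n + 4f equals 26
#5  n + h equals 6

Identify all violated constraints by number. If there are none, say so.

#1 abs(4 - 4) = 0 — holds.
#2 f = 3 is not in {2, 1, 7} — fails.
#3 4 / 2 = 2, so 2 divides 4 — holds.
#4 4n + 4f = 4(4) + 4(3) = 28, not 26 — fails.
#5 n + h = 4 + 4 = 8, not 6 — fails.

No — constraints 2, 4, and 5 are not satisfied.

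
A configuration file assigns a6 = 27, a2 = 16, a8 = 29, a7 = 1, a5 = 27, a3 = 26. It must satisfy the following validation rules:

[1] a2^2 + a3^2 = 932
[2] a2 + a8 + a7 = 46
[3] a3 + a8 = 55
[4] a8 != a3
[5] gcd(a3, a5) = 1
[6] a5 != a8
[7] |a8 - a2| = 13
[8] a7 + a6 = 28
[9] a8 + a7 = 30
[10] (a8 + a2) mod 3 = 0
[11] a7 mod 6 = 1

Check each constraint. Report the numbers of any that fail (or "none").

[1] a2^2 + a3^2 = 16^2 + 26^2 = 256 + 676 = 932  ✓
[2] a2 + a8 + a7 = 16 + 29 + 1 = 46  ✓
[3] a3 + a8 = 26 + 29 = 55  ✓
[4] a8 = 29, a3 = 26; distinct  ✓
[5] gcd(26, 27) = 1  ✓
[6] a5 = 27, a8 = 29; distinct  ✓
[7] |29 - 16| = 13  ✓
[8] a7 + a6 = 1 + 27 = 28  ✓
[9] a8 + a7 = 29 + 1 = 30  ✓
[10] a8 + a2 = 45; 45 mod 3 = 0  ✓
[11] 1 mod 6 = 1  ✓

All constraints are satisfied.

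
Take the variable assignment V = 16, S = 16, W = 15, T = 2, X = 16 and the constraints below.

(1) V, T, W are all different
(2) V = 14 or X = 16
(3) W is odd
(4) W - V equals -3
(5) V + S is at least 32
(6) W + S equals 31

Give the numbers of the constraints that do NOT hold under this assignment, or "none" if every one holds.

(1) values 16, 2, 15 are pairwise distinct — OK.
(2) V = 16 ≠ 14, but X = 16 = 16 (second disjunct) — OK.
(3) W = 15 is odd — OK.
(4) W - V = 15 - 16 = -1, not -3 — violated.
(5) V + S = 16 + 16 = 32; 32 ≥ 32 — OK.
(6) W + S = 15 + 16 = 31 — OK.

The assignment fails constraint 4.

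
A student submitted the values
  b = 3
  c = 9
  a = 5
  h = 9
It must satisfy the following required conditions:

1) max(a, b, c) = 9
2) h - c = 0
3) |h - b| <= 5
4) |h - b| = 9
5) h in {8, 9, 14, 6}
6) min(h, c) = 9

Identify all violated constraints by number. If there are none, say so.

1) max(5, 3, 9) = 9  OK
2) h - c = 9 - 9 = 0  OK
3) |9 - 3| = 6; 6 > 5, exceeds bound 5  FAIL
4) |9 - 3| = 6, not 9  FAIL
5) h = 9 is in {8, 9, 14, 6}  OK
6) min(9, 9) = 9  OK

No — constraints 3, 4 are not satisfied.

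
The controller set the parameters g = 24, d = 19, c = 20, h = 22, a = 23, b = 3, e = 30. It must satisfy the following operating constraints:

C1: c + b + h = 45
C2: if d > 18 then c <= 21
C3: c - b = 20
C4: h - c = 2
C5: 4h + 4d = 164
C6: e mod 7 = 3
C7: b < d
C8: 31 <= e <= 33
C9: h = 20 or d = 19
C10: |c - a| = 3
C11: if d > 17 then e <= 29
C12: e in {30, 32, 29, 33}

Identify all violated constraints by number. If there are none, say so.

C1: c + b + h = 20 + 3 + 22 = 45 — satisfied.
C2: d = 19 > 18, so we need c ≤ 21; c = 20 ≤ 21 — satisfied.
C3: c - b = 20 - 3 = 17, not 20 — violated.
C4: h - c = 22 - 20 = 2 — satisfied.
C5: 4h + 4d = 4(22) + 4(19) = 164 — satisfied.
C6: 30 mod 7 = 2, not 3 — violated.
C7: b = 3, d = 19; 3 < 19 — satisfied.
C8: e = 30 is outside [31, 33] — violated.
C9: h = 22 ≠ 20, but d = 19 = 19 (second disjunct) — satisfied.
C10: |20 - 23| = 3 — satisfied.
C11: d = 19 > 17, so we need e ≤ 29; but e = 30 > 29 — violated.
C12: e = 30 is in {30, 32, 29, 33} — satisfied.

Constraints 3, 6, 8, and 11 do not hold.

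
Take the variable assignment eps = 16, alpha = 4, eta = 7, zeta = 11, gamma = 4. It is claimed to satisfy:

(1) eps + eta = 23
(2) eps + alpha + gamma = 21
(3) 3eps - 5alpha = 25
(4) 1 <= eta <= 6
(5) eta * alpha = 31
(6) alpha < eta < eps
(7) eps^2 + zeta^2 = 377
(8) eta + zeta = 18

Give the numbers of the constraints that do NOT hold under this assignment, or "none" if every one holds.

(1) eps + eta = 16 + 7 = 23  ✔
(2) eps + alpha + gamma = 16 + 4 + 4 = 24, not 21  ✘
(3) 3eps - 5alpha = 3(16) - 5(4) = 28, not 25  ✘
(4) eta = 7 is outside [1, 6]  ✘
(5) eta * alpha = 7 * 4 = 28, not 31  ✘
(6) values 4 < 7 < 16  ✔
(7) eps^2 + zeta^2 = 16^2 + 11^2 = 256 + 121 = 377  ✔
(8) eta + zeta = 7 + 11 = 18  ✔

Violated: 2, 3, 4, 5.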